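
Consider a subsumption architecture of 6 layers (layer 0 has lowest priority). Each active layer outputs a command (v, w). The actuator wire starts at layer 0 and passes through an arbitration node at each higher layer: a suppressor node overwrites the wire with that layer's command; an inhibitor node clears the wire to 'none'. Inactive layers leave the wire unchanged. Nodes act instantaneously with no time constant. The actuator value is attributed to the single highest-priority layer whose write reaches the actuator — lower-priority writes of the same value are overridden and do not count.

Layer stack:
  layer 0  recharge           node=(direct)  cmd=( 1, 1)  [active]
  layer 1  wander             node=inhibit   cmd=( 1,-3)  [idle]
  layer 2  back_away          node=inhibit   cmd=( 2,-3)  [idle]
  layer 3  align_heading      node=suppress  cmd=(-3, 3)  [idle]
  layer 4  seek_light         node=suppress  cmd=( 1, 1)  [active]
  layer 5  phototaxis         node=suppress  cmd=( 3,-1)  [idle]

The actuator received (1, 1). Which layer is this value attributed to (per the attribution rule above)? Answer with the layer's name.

L0 recharge: active, feeds wire = (1, 1)
L1 wander: idle → wire stays (1, 1)
L2 back_away: idle → wire stays (1, 1)
L3 align_heading: idle → wire stays (1, 1)
L4 seek_light: active, suppressor → wire = (1, 1)
L5 phototaxis: idle → wire stays (1, 1)
actuator = (1, 1)
last writer: layer 4 = seek_light

seek_light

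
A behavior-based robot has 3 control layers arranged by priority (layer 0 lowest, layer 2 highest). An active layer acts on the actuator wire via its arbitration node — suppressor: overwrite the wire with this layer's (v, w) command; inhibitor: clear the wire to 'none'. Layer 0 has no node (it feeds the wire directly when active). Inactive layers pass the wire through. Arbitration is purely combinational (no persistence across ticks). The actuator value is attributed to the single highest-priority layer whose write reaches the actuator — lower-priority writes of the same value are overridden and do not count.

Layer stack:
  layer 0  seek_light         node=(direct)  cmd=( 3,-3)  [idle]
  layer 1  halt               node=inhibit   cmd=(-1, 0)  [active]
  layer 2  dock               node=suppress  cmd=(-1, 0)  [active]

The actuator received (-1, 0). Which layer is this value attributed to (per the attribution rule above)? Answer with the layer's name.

L0 seek_light: idle → wire = none
L1 halt: active, inhibitor → wire = none
L2 dock: active, suppressor → wire = (-1, 0)
actuator = (-1, 0)
last writer: layer 2 = dock

dock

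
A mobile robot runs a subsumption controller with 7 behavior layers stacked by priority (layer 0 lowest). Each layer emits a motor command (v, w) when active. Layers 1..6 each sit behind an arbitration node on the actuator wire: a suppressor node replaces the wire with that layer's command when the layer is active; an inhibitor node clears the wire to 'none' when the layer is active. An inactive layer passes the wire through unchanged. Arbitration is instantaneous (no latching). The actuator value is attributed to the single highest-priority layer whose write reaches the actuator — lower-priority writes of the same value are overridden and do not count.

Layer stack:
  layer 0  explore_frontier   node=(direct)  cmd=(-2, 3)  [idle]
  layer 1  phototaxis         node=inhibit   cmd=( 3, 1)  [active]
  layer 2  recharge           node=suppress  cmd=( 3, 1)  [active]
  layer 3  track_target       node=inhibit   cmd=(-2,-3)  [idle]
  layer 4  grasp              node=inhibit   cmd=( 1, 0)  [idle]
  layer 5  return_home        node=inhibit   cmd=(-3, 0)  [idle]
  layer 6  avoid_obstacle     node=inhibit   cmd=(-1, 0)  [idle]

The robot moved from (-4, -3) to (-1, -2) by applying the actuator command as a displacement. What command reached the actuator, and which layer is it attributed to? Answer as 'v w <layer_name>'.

displacement = (-1, -2) − (-4, -3) = (3, 1)
L0 explore_frontier: idle → wire = none
L1 phototaxis: active, inhibitor → wire = none
L2 recharge: active, suppressor → wire = (3, 1)
L3 track_target: idle → wire stays (3, 1)
L4 grasp: idle → wire stays (3, 1)
L5 return_home: idle → wire stays (3, 1)
L6 avoid_obstacle: idle → wire stays (3, 1)
actuator = (3, 1) — from layer 2 (recharge)

3 1 recharge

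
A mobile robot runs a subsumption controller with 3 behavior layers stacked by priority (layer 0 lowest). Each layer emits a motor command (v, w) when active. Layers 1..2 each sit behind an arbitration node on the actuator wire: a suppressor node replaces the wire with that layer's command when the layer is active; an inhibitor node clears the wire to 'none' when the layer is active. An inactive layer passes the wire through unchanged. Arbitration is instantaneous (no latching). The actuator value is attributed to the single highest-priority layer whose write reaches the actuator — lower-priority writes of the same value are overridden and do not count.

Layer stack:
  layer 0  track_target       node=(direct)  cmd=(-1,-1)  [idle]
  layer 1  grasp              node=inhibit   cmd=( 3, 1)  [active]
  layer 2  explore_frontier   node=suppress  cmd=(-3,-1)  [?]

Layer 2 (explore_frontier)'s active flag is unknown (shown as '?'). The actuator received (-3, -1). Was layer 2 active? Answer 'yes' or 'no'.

yes

If layer 2 is active=yes:
  actuator would be (-3, -1)
If layer 2 is active=no:
  actuator would be none
Observed (-3, -1), so layer 2 was active.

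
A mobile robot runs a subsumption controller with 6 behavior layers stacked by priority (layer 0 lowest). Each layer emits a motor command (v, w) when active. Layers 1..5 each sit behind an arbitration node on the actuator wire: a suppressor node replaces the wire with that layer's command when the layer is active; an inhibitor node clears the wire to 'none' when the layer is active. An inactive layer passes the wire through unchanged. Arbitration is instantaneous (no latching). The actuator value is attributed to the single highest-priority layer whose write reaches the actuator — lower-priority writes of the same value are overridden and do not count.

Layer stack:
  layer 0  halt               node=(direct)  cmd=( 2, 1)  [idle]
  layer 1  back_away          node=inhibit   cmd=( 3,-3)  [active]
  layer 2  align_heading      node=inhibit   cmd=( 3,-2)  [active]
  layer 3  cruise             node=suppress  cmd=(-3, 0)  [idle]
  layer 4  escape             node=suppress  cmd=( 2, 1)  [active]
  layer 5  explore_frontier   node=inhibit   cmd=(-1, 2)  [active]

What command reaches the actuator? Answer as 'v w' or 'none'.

none

[0] halt off; wire := none
[1] back_away on (inhibit); wire := none
[2] align_heading on (inhibit); wire := none
[3] cruise off; pass none
[4] escape on (suppress); wire := (2, 1)
[5] explore_frontier on (inhibit); wire := none
output none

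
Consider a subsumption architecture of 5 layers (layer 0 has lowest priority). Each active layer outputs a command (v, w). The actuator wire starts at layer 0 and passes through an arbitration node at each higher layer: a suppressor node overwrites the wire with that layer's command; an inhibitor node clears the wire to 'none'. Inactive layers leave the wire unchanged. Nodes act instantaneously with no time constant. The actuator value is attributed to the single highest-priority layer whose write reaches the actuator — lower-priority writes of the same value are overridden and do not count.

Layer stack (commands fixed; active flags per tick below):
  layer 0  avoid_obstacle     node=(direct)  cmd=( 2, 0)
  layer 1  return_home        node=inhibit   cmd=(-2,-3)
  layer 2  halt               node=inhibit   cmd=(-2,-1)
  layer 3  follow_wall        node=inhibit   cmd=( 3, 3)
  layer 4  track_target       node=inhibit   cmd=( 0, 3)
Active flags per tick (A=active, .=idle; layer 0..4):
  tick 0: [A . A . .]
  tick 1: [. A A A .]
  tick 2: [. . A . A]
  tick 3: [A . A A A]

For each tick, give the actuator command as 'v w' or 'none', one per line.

none
none
none
none

tick 0:
  layer 0 (avoid_obstacle) active — direct: (2, 0)
  layer 1 (return_home) idle — unchanged: (2, 0)
  layer 2 (halt) active — inhibits: none
  layer 3 (follow_wall) idle — unchanged: none
  layer 4 (track_target) idle — unchanged: none
  → actuator none
tick 1:
  layer 0 (avoid_obstacle) idle — none
  layer 1 (return_home) active — inhibits: none
  layer 2 (halt) active — inhibits: none
  layer 3 (follow_wall) active — inhibits: none
  layer 4 (track_target) idle — unchanged: none
  → actuator none
tick 2:
  layer 0 (avoid_obstacle) idle — none
  layer 1 (return_home) idle — unchanged: none
  layer 2 (halt) active — inhibits: none
  layer 3 (follow_wall) idle — unchanged: none
  layer 4 (track_target) active — inhibits: none
  → actuator none
tick 3:
  layer 0 (avoid_obstacle) active — direct: (2, 0)
  layer 1 (return_home) idle — unchanged: (2, 0)
  layer 2 (halt) active — inhibits: none
  layer 3 (follow_wall) active — inhibits: none
  layer 4 (track_target) active — inhibits: none
  → actuator none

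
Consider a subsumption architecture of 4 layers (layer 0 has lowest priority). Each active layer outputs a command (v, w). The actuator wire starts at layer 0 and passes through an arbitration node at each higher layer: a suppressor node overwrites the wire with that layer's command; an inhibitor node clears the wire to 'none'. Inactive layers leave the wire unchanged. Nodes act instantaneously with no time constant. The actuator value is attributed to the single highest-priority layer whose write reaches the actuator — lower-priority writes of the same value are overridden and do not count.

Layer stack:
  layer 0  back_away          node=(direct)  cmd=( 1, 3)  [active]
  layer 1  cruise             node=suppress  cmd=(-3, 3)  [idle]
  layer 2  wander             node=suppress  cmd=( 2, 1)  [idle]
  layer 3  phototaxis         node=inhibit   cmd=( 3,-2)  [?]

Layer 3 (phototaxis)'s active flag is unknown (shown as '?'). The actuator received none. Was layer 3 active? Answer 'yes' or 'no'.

yes

If layer 3 is active=yes:
  actuator would be none
If layer 3 is active=no:
  actuator would be (1, 3)
Observed none, so layer 3 was active.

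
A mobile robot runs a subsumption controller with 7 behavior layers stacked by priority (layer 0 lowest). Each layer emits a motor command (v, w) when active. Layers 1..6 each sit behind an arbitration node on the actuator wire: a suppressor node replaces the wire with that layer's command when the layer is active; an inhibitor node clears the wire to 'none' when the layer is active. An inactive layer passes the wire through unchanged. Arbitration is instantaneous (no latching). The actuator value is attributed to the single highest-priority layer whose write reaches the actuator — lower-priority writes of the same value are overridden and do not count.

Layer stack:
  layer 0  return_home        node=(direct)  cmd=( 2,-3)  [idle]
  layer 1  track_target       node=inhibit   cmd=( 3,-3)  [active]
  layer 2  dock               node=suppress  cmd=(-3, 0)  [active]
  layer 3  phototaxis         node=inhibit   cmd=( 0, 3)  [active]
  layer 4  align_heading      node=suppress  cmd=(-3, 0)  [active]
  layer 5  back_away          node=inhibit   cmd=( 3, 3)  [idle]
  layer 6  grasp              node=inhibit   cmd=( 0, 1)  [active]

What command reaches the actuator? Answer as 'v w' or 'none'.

L0 return_home: idle → wire = none
L1 track_target: active, inhibitor → wire = none
L2 dock: active, suppressor → wire = (-3, 0)
L3 phototaxis: active, inhibitor → wire = none
L4 align_heading: active, suppressor → wire = (-3, 0)
L5 back_away: idle → wire stays (-3, 0)
L6 grasp: active, inhibitor → wire = none
actuator = none

none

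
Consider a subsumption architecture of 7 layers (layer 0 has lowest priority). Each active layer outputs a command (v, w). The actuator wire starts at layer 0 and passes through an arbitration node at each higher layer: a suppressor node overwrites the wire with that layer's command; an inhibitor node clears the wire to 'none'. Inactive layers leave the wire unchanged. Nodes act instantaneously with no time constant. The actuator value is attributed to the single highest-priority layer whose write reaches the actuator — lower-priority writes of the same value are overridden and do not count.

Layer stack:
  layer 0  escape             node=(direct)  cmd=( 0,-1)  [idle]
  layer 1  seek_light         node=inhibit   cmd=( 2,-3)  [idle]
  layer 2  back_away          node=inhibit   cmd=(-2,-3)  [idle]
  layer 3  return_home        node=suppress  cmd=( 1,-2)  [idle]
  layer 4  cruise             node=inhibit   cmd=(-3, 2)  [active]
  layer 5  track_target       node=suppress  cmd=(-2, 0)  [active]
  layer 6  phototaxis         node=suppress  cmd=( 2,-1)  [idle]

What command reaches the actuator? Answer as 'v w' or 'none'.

-2 0

[0] escape off; wire := none
[1] seek_light off; pass none
[2] back_away off; pass none
[3] return_home off; pass none
[4] cruise on (inhibit); wire := none
[5] track_target on (suppress); wire := (-2, 0)
[6] phototaxis off; pass (-2, 0)
output (-2, 0)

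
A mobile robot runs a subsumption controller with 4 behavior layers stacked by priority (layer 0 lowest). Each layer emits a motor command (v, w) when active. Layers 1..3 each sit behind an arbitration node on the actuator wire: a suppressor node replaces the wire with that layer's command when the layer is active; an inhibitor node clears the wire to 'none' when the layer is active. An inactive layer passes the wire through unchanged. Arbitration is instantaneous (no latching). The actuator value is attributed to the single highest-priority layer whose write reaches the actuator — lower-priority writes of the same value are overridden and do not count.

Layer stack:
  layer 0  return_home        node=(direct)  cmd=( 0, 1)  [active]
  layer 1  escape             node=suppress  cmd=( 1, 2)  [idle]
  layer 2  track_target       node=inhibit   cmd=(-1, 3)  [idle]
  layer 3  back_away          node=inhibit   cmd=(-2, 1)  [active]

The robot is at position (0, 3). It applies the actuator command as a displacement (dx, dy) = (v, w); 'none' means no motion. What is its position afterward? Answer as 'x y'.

0 3

L0 return_home: active, feeds wire = (0, 1)
L1 escape: idle → wire stays (0, 1)
L2 track_target: idle → wire stays (0, 1)
L3 back_away: active, inhibitor → wire = none
actuator = none
position: (0, 3) + none = (0, 3)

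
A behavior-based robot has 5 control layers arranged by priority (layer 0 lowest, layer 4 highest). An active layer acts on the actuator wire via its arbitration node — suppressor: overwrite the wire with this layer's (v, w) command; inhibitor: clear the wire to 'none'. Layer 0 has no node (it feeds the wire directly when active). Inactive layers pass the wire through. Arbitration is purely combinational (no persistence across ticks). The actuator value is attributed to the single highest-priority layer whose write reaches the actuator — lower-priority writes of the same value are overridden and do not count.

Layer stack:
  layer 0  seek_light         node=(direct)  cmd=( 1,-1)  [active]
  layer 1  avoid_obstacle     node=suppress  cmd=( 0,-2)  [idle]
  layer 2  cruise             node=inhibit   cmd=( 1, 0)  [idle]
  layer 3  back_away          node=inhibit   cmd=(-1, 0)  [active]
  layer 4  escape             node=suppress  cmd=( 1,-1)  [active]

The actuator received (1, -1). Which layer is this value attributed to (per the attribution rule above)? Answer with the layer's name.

escape

layer 0 (seek_light) active — direct: (1, -1)
layer 1 (avoid_obstacle) idle — unchanged: (1, -1)
layer 2 (cruise) idle — unchanged: (1, -1)
layer 3 (back_away) active — inhibits: none
layer 4 (escape) active — suppresses: (1, -1)
→ actuator (1, -1)
last writer: layer 4 = escape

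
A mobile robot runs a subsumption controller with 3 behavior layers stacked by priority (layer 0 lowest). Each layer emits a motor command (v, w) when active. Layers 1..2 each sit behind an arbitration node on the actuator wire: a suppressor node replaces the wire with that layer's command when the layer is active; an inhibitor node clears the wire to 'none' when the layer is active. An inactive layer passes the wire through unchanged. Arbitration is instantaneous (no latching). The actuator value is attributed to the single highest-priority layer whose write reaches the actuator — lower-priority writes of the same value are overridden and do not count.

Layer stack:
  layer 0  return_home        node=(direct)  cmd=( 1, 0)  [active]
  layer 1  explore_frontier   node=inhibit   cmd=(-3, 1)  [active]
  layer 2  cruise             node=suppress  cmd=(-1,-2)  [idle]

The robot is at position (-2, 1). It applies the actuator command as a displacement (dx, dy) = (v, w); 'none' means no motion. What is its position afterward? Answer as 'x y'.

L0 return_home: active, feeds wire = (1, 0)
L1 explore_frontier: active, inhibitor → wire = none
L2 cruise: idle → wire stays none
actuator = none
position: (-2, 1) + none = (-2, 1)

-2 1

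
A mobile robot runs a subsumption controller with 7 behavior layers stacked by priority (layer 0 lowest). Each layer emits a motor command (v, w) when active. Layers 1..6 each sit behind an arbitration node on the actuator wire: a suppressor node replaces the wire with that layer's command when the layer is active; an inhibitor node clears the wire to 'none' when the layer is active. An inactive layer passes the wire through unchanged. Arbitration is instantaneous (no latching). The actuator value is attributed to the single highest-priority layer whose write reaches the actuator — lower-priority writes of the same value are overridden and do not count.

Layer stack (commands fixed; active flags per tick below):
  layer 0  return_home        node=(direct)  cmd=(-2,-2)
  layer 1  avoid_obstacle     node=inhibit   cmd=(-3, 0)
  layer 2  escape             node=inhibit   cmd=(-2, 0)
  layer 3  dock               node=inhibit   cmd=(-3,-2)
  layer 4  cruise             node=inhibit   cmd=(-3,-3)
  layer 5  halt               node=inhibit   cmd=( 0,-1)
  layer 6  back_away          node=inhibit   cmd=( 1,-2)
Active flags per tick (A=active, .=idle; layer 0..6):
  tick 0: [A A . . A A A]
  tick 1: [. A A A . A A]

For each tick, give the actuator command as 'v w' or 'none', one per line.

none
none

tick 0:
  [0] return_home on; wire := (-2, -2)
  [1] avoid_obstacle on (inhibit); wire := none
  [2] escape off; pass none
  [3] dock off; pass none
  [4] cruise on (inhibit); wire := none
  [5] halt on (inhibit); wire := none
  [6] back_away on (inhibit); wire := none
  output none
tick 1:
  [0] return_home off; wire := none
  [1] avoid_obstacle on (inhibit); wire := none
  [2] escape on (inhibit); wire := none
  [3] dock on (inhibit); wire := none
  [4] cruise off; pass none
  [5] halt on (inhibit); wire := none
  [6] back_away on (inhibit); wire := none
  output none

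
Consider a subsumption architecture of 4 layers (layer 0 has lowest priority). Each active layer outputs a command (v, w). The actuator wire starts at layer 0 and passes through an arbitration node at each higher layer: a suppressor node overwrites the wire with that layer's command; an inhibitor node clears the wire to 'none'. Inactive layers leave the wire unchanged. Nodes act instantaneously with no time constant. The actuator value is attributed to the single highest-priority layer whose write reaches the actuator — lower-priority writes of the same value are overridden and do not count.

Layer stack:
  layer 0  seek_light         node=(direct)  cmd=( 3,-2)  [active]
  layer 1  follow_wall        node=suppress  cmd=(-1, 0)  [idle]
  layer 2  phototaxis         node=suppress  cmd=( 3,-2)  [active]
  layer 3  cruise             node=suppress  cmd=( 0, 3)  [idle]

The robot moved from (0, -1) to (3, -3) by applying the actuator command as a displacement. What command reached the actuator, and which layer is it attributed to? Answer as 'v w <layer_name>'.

3 -2 phototaxis

displacement = (3, -3) − (0, -1) = (3, -2)
layer 0 (seek_light) active — direct: (3, -2)
layer 1 (follow_wall) idle — unchanged: (3, -2)
layer 2 (phototaxis) active — suppresses: (3, -2)
layer 3 (cruise) idle — unchanged: (3, -2)
→ actuator (3, -2) — from layer 2 (phototaxis)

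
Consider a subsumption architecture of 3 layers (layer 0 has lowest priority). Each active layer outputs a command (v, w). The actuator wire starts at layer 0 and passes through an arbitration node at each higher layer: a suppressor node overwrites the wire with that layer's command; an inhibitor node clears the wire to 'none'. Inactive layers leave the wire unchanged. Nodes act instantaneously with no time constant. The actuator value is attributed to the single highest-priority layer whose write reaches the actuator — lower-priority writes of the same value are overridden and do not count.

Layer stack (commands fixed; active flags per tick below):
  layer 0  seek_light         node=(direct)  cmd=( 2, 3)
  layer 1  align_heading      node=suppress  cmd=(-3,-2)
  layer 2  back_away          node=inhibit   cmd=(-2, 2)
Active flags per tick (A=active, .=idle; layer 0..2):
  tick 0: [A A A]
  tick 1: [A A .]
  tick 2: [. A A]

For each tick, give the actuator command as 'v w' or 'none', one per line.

none
-3 -2
none

tick 0:
  L0 seek_light: active, feeds wire = (2, 3)
  L1 align_heading: active, suppressor → wire = (-3, -2)
  L2 back_away: active, inhibitor → wire = none
  actuator = none
tick 1:
  L0 seek_light: active, feeds wire = (2, 3)
  L1 align_heading: active, suppressor → wire = (-3, -2)
  L2 back_away: idle → wire stays (-3, -2)
  actuator = (-3, -2)
tick 2:
  L0 seek_light: idle → wire = none
  L1 align_heading: active, suppressor → wire = (-3, -2)
  L2 back_away: active, inhibitor → wire = none
  actuator = none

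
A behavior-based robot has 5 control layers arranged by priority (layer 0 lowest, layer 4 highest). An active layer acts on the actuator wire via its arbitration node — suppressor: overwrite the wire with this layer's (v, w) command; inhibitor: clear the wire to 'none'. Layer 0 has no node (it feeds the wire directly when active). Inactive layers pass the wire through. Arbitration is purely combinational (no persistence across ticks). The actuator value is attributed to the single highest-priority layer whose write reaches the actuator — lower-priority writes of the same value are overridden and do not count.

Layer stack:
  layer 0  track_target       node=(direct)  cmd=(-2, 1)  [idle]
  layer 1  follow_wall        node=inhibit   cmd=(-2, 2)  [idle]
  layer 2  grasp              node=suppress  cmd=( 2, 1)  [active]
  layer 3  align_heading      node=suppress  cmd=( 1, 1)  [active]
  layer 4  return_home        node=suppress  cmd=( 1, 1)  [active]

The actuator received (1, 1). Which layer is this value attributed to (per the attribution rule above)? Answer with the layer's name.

return_home

[0] track_target off; wire := none
[1] follow_wall off; pass none
[2] grasp on (suppress); wire := (2, 1)
[3] align_heading on (suppress); wire := (1, 1)
[4] return_home on (suppress); wire := (1, 1)
output (1, 1)
last writer: layer 4 = return_home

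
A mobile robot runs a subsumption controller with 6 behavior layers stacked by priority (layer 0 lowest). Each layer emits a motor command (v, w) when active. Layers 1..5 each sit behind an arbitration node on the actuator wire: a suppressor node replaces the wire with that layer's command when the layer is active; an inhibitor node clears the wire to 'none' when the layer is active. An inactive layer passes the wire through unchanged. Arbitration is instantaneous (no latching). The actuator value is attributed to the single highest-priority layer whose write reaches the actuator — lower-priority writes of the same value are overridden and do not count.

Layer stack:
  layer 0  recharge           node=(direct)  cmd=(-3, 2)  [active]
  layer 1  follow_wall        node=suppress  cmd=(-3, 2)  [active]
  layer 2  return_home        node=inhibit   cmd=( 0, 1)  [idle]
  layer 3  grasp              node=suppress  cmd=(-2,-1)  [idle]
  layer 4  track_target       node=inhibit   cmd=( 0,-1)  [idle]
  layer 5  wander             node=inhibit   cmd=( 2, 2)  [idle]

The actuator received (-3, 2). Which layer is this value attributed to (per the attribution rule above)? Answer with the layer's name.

layer 0 (recharge) active — direct: (-3, 2)
layer 1 (follow_wall) active — suppresses: (-3, 2)
layer 2 (return_home) idle — unchanged: (-3, 2)
layer 3 (grasp) idle — unchanged: (-3, 2)
layer 4 (track_target) idle — unchanged: (-3, 2)
layer 5 (wander) idle — unchanged: (-3, 2)
→ actuator (-3, 2)
last writer: layer 1 = follow_wall

follow_wall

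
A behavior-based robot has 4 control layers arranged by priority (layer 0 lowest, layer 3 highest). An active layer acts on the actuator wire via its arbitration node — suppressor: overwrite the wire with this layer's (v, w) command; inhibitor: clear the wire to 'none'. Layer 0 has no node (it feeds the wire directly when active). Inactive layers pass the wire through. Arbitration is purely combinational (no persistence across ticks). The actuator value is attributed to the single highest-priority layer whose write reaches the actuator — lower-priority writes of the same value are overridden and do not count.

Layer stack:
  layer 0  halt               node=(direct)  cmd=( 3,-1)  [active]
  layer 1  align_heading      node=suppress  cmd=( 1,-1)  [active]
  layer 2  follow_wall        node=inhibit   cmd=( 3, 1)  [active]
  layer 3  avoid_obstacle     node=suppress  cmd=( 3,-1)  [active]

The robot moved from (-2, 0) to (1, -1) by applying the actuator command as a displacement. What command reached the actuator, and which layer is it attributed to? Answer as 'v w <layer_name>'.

3 -1 avoid_obstacle

displacement = (1, -1) − (-2, 0) = (3, -1)
layer 0 (halt) active — direct: (3, -1)
layer 1 (align_heading) active — suppresses: (1, -1)
layer 2 (follow_wall) active — inhibits: none
layer 3 (avoid_obstacle) active — suppresses: (3, -1)
→ actuator (3, -1) — from layer 3 (avoid_obstacle)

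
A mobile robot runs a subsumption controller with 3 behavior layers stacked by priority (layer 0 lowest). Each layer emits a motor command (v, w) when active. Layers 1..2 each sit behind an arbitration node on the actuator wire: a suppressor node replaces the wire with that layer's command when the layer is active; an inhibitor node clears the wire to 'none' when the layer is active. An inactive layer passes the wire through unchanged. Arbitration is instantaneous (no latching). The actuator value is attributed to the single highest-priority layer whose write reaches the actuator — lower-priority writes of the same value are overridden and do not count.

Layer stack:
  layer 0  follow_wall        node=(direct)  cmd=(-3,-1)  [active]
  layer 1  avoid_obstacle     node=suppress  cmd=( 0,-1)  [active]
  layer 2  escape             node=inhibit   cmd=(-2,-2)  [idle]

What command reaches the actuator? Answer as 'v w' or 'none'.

0 -1

layer 0 (follow_wall) active — direct: (-3, -1)
layer 1 (avoid_obstacle) active — suppresses: (0, -1)
layer 2 (escape) idle — unchanged: (0, -1)
→ actuator (0, -1)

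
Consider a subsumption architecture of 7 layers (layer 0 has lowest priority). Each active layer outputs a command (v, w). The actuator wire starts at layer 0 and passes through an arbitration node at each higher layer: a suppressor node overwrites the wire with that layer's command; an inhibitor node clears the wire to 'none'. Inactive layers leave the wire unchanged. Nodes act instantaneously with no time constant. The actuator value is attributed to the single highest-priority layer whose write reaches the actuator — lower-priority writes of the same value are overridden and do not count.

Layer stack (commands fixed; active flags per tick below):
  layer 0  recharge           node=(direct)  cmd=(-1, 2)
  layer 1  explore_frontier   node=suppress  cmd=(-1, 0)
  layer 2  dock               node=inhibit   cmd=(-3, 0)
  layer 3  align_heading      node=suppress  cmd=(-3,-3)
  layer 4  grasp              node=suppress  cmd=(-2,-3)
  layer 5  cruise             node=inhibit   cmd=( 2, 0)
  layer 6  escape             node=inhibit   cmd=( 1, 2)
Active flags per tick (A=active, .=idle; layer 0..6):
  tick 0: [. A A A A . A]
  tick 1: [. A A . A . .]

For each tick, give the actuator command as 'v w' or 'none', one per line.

tick 0:
  layer 0 (recharge) idle — none
  layer 1 (explore_frontier) active — suppresses: (-1, 0)
  layer 2 (dock) active — inhibits: none
  layer 3 (align_heading) active — suppresses: (-3, -3)
  layer 4 (grasp) active — suppresses: (-2, -3)
  layer 5 (cruise) idle — unchanged: (-2, -3)
  layer 6 (escape) active — inhibits: none
  → actuator none
tick 1:
  layer 0 (recharge) idle — none
  layer 1 (explore_frontier) active — suppresses: (-1, 0)
  layer 2 (dock) active — inhibits: none
  layer 3 (align_heading) idle — unchanged: none
  layer 4 (grasp) active — suppresses: (-2, -3)
  layer 5 (cruise) idle — unchanged: (-2, -3)
  layer 6 (escape) idle — unchanged: (-2, -3)
  → actuator (-2, -3)

none
-2 -3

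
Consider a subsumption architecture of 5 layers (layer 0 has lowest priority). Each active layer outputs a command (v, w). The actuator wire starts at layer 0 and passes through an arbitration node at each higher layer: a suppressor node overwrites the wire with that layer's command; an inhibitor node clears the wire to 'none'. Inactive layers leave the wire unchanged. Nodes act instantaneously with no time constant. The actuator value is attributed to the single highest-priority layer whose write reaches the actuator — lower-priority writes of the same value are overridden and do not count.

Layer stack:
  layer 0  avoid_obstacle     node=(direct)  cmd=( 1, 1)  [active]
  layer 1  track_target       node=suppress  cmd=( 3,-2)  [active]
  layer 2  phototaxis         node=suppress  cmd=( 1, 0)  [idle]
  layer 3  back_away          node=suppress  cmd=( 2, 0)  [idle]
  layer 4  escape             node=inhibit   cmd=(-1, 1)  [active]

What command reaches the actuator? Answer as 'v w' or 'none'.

none

[0] avoid_obstacle on; wire := (1, 1)
[1] track_target on (suppress); wire := (3, -2)
[2] phototaxis off; pass (3, -2)
[3] back_away off; pass (3, -2)
[4] escape on (inhibit); wire := none
output none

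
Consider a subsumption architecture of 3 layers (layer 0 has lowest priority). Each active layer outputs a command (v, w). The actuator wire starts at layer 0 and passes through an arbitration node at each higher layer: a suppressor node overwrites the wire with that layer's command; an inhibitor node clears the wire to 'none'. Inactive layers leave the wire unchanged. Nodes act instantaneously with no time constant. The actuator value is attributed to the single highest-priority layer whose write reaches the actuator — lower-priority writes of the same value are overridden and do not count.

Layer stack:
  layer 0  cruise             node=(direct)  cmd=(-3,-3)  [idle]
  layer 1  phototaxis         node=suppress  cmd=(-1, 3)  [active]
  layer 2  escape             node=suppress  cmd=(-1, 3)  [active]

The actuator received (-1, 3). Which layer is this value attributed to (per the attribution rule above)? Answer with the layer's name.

L0 cruise: idle → wire = none
L1 phototaxis: active, suppressor → wire = (-1, 3)
L2 escape: active, suppressor → wire = (-1, 3)
actuator = (-1, 3)
last writer: layer 2 = escape

escape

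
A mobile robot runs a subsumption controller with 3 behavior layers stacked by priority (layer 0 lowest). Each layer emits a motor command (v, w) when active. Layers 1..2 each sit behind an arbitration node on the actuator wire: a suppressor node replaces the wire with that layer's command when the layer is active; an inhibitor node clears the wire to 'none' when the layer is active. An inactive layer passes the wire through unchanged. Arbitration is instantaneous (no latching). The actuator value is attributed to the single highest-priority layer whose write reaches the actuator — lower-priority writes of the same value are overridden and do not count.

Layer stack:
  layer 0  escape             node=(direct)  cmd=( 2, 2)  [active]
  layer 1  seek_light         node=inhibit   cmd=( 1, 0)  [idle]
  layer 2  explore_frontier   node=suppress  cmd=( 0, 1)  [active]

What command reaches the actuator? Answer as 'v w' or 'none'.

0 1

[0] escape on; wire := (2, 2)
[1] seek_light off; pass (2, 2)
[2] explore_frontier on (suppress); wire := (0, 1)
output (0, 1)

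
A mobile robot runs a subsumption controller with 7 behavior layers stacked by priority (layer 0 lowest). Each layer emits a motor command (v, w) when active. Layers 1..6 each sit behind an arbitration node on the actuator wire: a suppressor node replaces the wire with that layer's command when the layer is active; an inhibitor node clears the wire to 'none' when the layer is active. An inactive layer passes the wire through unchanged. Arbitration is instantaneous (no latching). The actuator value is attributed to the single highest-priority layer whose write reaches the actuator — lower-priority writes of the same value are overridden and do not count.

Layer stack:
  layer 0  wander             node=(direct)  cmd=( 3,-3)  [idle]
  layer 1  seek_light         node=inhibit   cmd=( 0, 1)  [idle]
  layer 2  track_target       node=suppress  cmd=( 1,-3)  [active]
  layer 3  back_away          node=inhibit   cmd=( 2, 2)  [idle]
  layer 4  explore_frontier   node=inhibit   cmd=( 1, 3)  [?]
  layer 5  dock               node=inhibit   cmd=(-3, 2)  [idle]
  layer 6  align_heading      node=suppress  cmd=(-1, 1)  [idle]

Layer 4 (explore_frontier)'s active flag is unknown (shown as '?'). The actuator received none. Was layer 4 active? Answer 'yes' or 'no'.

If layer 4 is active=yes:
  actuator would be none
If layer 4 is active=no:
  actuator would be (1, -3)
Observed none, so layer 4 was active.

yes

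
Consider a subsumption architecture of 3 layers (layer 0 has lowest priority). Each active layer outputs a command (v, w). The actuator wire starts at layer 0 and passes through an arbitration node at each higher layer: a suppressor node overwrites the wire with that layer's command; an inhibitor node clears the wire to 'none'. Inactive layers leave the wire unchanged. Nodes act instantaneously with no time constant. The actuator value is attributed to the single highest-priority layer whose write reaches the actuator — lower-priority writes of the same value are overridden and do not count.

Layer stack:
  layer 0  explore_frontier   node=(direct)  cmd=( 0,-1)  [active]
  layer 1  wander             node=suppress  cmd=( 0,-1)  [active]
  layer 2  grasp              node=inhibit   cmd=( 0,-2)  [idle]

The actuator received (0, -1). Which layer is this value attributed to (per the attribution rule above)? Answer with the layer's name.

L0 explore_frontier: active, feeds wire = (0, -1)
L1 wander: active, suppressor → wire = (0, -1)
L2 grasp: idle → wire stays (0, -1)
actuator = (0, -1)
last writer: layer 1 = wander

wander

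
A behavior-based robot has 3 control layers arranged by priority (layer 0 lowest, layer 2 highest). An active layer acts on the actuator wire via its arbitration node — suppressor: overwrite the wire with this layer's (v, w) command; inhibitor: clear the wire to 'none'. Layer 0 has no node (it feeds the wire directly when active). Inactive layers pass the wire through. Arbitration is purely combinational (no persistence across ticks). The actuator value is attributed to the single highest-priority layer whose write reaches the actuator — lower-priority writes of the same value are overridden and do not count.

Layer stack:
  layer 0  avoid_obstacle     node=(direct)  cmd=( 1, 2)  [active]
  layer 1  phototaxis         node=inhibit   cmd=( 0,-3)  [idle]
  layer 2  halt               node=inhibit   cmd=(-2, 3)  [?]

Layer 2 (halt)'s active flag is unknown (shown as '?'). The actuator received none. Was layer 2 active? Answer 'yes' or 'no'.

If layer 2 is active=yes:
  actuator would be none
If layer 2 is active=no:
  actuator would be (1, 2)
Observed none, so layer 2 was active.

yes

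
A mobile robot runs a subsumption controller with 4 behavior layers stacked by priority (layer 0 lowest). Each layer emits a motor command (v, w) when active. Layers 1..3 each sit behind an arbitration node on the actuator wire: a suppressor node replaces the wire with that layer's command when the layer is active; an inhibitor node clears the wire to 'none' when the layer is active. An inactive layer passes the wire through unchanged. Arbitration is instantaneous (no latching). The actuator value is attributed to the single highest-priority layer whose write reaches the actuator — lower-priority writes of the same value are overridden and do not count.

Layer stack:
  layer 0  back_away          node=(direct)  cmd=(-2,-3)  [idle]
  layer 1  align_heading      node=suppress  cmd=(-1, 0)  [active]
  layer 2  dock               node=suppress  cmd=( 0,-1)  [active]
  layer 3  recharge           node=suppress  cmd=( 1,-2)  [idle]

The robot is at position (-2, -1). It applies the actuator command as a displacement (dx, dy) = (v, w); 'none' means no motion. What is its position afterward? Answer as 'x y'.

-2 -2

[0] back_away off; wire := none
[1] align_heading on (suppress); wire := (-1, 0)
[2] dock on (suppress); wire := (0, -1)
[3] recharge off; pass (0, -1)
output (0, -1)
position: (-2, -1) + (0, -1) = (-2, -2)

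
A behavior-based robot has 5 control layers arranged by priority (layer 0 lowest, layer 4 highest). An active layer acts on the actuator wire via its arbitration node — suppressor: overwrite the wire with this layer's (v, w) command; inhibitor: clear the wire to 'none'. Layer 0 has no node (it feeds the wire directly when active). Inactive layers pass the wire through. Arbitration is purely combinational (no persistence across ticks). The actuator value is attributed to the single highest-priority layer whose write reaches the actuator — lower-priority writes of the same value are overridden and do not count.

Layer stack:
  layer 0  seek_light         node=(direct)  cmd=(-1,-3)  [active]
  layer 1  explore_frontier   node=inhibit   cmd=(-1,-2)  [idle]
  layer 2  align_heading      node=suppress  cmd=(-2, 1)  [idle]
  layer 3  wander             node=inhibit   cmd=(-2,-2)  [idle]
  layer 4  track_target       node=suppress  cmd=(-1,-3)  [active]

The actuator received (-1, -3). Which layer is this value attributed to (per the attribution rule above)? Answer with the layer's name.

track_target

L0 seek_light: active, feeds wire = (-1, -3)
L1 explore_frontier: idle → wire stays (-1, -3)
L2 align_heading: idle → wire stays (-1, -3)
L3 wander: idle → wire stays (-1, -3)
L4 track_target: active, suppressor → wire = (-1, -3)
actuator = (-1, -3)
last writer: layer 4 = track_target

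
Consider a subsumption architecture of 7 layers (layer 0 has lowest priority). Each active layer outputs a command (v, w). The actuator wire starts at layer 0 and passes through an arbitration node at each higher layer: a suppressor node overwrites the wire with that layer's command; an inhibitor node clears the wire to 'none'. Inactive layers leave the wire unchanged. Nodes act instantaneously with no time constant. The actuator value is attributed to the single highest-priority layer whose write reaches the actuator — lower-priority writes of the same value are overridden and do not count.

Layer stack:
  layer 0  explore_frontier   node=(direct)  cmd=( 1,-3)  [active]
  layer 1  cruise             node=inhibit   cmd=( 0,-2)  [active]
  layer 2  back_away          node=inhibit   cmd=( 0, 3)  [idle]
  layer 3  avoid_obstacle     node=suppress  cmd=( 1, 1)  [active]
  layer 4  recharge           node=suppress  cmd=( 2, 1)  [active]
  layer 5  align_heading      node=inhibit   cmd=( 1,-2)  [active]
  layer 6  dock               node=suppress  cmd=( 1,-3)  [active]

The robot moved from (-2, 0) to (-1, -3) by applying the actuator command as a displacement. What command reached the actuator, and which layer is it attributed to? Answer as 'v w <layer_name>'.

1 -3 dock

displacement = (-1, -3) − (-2, 0) = (1, -3)
L0 explore_frontier: active, feeds wire = (1, -3)
L1 cruise: active, inhibitor → wire = none
L2 back_away: idle → wire stays none
L3 avoid_obstacle: active, suppressor → wire = (1, 1)
L4 recharge: active, suppressor → wire = (2, 1)
L5 align_heading: active, inhibitor → wire = none
L6 dock: active, suppressor → wire = (1, -3)
actuator = (1, -3) — from layer 6 (dock)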